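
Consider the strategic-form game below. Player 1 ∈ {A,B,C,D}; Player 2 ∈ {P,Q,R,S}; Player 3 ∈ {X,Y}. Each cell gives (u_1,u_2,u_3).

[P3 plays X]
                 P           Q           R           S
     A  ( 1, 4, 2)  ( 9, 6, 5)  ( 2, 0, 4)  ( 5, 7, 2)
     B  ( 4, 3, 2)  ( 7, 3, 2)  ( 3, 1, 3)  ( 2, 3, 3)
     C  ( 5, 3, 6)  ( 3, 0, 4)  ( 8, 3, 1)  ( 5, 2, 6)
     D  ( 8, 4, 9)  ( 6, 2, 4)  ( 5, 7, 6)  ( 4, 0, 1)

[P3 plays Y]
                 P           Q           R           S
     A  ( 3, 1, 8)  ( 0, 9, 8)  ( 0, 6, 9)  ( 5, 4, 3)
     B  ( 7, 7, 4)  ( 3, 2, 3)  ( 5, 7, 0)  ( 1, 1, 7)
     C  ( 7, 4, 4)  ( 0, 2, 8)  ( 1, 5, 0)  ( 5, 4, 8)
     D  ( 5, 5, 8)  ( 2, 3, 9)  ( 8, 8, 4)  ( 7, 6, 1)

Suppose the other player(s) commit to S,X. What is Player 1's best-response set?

argmax u_1 = {A,C}

u_1(A vs S,X) = 5
u_1(B vs S,X) = 2
u_1(C vs S,X) = 5
u_1(D vs S,X) = 4
max payoff 5 at {A,C}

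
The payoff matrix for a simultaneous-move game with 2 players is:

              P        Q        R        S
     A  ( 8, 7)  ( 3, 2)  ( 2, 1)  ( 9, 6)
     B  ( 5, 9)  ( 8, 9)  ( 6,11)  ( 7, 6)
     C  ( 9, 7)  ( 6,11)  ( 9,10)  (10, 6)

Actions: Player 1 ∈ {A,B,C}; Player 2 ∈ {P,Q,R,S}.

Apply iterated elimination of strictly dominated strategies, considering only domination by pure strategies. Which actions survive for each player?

P1 drop A (C beats it: P:9>8 Q:6>3 R:9>2 S:10>9)
P2 drop P (R beats it: B:11>9 C:10>7)
P2 drop S (Q beats it: B:9>6 C:11>6)
P1→{B,C} P2→{Q,R}

Survivors P1:{B,C} P2:{Q,R}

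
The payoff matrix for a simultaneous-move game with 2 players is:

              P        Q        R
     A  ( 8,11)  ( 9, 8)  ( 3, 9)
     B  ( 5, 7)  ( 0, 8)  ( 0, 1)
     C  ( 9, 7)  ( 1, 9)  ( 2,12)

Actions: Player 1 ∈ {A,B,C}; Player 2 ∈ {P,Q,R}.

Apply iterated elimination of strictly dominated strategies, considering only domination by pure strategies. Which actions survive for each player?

Survivors P1:{A,C} P2:{P,R}

P1 drop B (A beats it: P:8>5 Q:9>0 R:3>0)
P2 drop Q (R beats it: A:9>8 C:12>9)
P1→{A,C} P2→{P,R}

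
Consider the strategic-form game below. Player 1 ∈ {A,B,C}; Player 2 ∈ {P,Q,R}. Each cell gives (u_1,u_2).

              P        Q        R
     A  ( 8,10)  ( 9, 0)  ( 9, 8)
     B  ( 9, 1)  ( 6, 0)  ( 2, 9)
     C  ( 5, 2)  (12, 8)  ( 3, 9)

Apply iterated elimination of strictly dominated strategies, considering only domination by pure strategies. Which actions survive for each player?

P2 drop Q (R beats it: A:8>0 B:9>0 C:9>8)
P1 drop C (A beats it: P:8>5 R:9>3)
P1→{A,B} P2→{P,R}

IESDS → P1:{A,B} P2:{P,R}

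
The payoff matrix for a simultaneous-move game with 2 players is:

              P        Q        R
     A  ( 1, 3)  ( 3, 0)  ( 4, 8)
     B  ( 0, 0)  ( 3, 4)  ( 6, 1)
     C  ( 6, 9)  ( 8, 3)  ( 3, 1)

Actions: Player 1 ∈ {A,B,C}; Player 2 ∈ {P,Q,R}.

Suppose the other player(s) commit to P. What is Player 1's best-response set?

u_1(A vs P) = 1
u_1(B vs P) = 0
u_1(C vs P) = 6
max payoff 6 at {C}

BR_1 = {C}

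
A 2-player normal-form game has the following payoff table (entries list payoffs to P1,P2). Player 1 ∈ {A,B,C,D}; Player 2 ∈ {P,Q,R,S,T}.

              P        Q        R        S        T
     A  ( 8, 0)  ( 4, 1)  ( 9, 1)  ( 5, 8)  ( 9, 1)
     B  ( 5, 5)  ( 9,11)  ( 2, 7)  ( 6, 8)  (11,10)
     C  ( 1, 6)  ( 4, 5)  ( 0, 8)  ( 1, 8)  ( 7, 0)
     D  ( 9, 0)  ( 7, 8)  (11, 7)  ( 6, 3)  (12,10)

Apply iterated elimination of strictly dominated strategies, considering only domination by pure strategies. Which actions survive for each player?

Remaining: P1:{B,D} P2:{Q,T}

P1 drop A (D beats it: P:9>8 Q:7>4 R:11>9 S:6>5 T:12>9)
P1 drop C (B beats it: P:5>1 Q:9>4 R:2>0 S:6>1 T:11>7)
P2 drop P (Q beats it: B:11>5 D:8>0)
P2 drop R (Q beats it: B:11>7 D:8>7)
P2 drop S (Q beats it: B:11>8 D:8>3)
P1→{B,D} P2→{Q,T}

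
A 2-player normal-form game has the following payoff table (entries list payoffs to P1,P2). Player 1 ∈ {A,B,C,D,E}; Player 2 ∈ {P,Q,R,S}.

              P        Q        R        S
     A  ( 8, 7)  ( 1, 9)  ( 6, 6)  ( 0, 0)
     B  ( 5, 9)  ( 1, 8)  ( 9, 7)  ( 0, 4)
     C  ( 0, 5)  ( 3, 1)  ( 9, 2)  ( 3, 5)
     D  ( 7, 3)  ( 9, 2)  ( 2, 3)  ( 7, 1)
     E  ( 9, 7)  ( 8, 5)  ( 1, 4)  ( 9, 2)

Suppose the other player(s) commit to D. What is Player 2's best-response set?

u_2(P vs D) = 3
u_2(Q vs D) = 2
u_2(R vs D) = 3
u_2(S vs D) = 1
max payoff 3 at {P,R}

argmax u_2 = {P,R}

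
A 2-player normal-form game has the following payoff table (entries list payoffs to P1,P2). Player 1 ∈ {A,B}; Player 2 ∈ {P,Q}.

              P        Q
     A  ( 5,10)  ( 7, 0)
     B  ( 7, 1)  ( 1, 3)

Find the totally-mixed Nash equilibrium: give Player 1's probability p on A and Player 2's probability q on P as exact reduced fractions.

P1 indiff ⇒ q·5+(1-q)·7 = q·7+(1-q)·1 ⇒ q(-2) = (1-q)(-6) ⇒ q = 3/4
P2 indiff ⇒ p·10+(1-p)·1 = p·0+(1-p)·3 ⇒ p(10) = (1-p)(2) ⇒ p = 1/6

P1 mixes 1/6 on A; P2 mixes 3/4 on P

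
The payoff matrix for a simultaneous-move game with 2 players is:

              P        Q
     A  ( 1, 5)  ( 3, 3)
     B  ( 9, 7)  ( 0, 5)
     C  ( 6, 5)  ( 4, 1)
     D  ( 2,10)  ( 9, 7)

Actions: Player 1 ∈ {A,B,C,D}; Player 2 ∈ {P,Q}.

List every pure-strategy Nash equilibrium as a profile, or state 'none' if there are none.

NE set: (B,P)

(A,P): not NE [P1→B gives 9>1]
(A,Q): not NE [P1→D gives 9>3; P2→P gives 5>3]
(B,P): NE
(B,Q): not NE [P1→D gives 9>0; P2→P gives 7>5]
(C,P): not NE [P1→B gives 9>6]
(C,Q): not NE [P1→D gives 9>4; P2→P gives 5>1]
(D,P): not NE [P1→B gives 9>2]
(D,Q): not NE [P2→P gives 10>7]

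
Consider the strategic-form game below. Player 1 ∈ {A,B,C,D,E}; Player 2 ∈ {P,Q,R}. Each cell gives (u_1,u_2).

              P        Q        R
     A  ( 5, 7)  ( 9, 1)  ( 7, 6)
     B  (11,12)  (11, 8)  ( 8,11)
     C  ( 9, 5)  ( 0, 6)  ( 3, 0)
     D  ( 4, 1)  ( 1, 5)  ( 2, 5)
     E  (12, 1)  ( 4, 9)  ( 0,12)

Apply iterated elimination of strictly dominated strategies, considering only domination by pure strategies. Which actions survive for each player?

P1 drop A (B beats it: P:11>5 Q:11>9 R:8>7)
P1 drop C (B beats it: P:11>9 Q:11>0 R:8>3)
P1 drop D (B beats it: P:11>4 Q:11>1 R:8>2)
P2 drop Q (R beats it: B:11>8 E:12>9)
P1→{B,E} P2→{P,R}

Remaining: P1:{B,E} P2:{P,R}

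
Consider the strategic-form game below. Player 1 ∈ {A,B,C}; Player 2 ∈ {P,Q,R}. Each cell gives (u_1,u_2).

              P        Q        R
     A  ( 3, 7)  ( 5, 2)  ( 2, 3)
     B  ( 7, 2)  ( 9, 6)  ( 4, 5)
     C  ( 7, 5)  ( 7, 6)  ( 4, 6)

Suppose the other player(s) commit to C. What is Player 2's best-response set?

u_2(P vs C) = 5
u_2(Q vs C) = 6
u_2(R vs C) = 6
max payoff 6 at {Q,R}

BR_2 = {Q,R}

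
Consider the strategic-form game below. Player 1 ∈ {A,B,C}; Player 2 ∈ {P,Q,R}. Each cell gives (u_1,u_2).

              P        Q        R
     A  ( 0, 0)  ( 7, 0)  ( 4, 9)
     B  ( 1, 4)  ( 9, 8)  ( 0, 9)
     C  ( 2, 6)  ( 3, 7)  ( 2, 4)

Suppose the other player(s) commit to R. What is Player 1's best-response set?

u_1(A vs R) = 4
u_1(B vs R) = 0
u_1(C vs R) = 2
max payoff 4 at {A}

P1 best: {A}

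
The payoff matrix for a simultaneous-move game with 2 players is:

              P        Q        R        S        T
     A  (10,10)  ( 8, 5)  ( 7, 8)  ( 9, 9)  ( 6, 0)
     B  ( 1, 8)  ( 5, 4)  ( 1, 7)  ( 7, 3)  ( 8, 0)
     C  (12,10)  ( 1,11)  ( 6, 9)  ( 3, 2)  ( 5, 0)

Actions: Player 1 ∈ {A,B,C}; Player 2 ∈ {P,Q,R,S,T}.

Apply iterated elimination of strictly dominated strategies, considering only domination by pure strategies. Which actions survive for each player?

P2 drop R (P beats it: A:10>8 B:8>7 C:10>9)
P2 drop S (P beats it: A:10>9 B:8>3 C:10>2)
P2 drop T (P beats it: A:10>0 B:8>0 C:10>0)
P1 drop B (A beats it: P:10>1 Q:8>5)
P1→{A,C} P2→{P,Q}

Survivors P1:{A,C} P2:{P,Q}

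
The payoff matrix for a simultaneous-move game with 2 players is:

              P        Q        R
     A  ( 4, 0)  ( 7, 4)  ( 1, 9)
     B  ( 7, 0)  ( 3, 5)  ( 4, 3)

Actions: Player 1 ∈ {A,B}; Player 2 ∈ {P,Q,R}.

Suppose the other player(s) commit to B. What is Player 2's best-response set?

u_2(P vs B) = 0
u_2(Q vs B) = 5
u_2(R vs B) = 3
max payoff 5 at {Q}

P2 best: {Q}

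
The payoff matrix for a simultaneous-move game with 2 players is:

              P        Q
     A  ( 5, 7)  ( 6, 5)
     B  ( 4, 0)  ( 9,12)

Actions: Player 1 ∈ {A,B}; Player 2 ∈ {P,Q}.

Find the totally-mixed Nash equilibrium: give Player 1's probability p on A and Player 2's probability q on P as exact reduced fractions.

P1 mixes 6/7 on A; P2 mixes 3/4 on P

P1 indiff ⇒ q·5+(1-q)·6 = q·4+(1-q)·9 ⇒ q(1) = (1-q)(3) ⇒ q = 3/4
P2 indiff ⇒ p·7+(1-p)·0 = p·5+(1-p)·12 ⇒ p(2) = (1-p)(12) ⇒ p = 6/7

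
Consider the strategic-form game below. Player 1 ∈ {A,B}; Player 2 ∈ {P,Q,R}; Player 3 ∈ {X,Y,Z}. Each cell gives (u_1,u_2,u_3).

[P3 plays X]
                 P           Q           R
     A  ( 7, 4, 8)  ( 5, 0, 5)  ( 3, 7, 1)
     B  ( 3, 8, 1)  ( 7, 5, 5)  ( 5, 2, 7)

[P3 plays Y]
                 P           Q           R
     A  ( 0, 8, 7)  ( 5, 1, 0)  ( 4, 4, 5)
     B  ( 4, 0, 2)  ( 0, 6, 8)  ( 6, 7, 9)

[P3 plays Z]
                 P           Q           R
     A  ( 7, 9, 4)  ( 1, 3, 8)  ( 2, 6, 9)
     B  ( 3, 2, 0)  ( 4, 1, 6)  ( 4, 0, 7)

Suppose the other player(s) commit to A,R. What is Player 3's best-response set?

P3 best: {Z}

u_3(X vs A,R) = 1
u_3(Y vs A,R) = 5
u_3(Z vs A,R) = 9
max payoff 9 at {Z}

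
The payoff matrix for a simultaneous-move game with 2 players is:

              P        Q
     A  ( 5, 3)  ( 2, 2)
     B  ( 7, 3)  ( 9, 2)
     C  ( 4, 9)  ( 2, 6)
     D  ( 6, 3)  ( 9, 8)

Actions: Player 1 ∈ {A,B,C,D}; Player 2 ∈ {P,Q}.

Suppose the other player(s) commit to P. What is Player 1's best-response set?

BR_1 = {B}

u_1(A vs P) = 5
u_1(B vs P) = 7
u_1(C vs P) = 4
u_1(D vs P) = 6
max payoff 7 at {B}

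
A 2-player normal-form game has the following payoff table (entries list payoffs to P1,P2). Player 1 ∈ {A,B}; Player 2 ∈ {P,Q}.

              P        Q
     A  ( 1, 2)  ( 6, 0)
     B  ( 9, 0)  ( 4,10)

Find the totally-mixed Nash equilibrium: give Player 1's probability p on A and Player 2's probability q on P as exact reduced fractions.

P1 mixes 5/6 on A; P2 mixes 1/5 on P

P1 indiff ⇒ q·1+(1-q)·6 = q·9+(1-q)·4 ⇒ q(-8) = (1-q)(-2) ⇒ q = 1/5
P2 indiff ⇒ p·2+(1-p)·0 = p·0+(1-p)·10 ⇒ p(2) = (1-p)(10) ⇒ p = 5/6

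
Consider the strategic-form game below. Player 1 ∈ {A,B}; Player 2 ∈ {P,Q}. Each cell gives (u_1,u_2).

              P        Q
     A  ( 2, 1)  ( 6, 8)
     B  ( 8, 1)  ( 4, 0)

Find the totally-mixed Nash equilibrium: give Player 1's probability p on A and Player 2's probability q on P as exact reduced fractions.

P1 indiff ⇒ q·2+(1-q)·6 = q·8+(1-q)·4 ⇒ q(-6) = (1-q)(-2) ⇒ q = 1/4
P2 indiff ⇒ p·1+(1-p)·1 = p·8+(1-p)·0 ⇒ p(-7) = (1-p)(-1) ⇒ p = 1/8

p=1/8, q=1/4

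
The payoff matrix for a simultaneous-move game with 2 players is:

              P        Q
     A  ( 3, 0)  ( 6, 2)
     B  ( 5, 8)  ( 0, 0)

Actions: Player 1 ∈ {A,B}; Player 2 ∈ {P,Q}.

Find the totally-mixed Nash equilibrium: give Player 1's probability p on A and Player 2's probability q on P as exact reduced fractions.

p=4/5, q=3/4

P1 indiff ⇒ q·3+(1-q)·6 = q·5+(1-q)·0 ⇒ q(-2) = (1-q)(-6) ⇒ q = 3/4
P2 indiff ⇒ p·0+(1-p)·8 = p·2+(1-p)·0 ⇒ p(-2) = (1-p)(-8) ⇒ p = 4/5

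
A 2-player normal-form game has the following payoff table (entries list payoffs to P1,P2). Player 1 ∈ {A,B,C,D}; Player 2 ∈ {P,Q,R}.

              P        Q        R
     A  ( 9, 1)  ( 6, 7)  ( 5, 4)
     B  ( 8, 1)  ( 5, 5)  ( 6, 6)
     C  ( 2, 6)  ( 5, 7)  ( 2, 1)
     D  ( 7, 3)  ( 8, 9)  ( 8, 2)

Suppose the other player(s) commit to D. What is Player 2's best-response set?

u_2(P vs D) = 3
u_2(Q vs D) = 9
u_2(R vs D) = 2
max payoff 9 at {Q}

BR_2 = {Q}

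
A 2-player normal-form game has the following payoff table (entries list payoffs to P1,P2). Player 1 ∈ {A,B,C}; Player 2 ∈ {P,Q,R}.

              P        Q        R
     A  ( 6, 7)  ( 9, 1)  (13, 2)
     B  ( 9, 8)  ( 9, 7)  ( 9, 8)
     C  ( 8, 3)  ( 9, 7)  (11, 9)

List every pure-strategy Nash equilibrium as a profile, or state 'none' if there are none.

(A,P): not NE [P1→B gives 9>6]
(A,Q): not NE [P2→P gives 7>1]
(A,R): not NE [P2→P gives 7>2]
(B,P): NE
(B,Q): not NE [P2→R gives 8>7]
(B,R): not NE [P1→A gives 13>9]
(C,P): not NE [P1→B gives 9>8; P2→R gives 9>3]
(C,Q): not NE [P2→R gives 9>7]
(C,R): not NE [P1→A gives 13>11]

NE set: (B,P)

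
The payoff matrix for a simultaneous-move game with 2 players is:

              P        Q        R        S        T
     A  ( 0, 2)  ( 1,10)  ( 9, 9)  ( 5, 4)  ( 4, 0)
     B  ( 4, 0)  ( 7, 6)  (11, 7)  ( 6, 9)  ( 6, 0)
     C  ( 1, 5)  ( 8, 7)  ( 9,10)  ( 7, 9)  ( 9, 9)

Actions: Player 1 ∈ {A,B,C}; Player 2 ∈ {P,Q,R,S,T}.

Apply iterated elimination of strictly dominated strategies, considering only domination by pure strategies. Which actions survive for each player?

P1 drop A (B beats it: P:4>0 Q:7>1 R:11>9 S:6>5 T:6>4)
P2 drop P (Q beats it: B:6>0 C:7>5)
P2 drop Q (R beats it: B:7>6 C:10>7)
P2 drop T (R beats it: B:7>0 C:10>9)
P1→{B,C} P2→{R,S}

Survivors P1:{B,C} P2:{R,S}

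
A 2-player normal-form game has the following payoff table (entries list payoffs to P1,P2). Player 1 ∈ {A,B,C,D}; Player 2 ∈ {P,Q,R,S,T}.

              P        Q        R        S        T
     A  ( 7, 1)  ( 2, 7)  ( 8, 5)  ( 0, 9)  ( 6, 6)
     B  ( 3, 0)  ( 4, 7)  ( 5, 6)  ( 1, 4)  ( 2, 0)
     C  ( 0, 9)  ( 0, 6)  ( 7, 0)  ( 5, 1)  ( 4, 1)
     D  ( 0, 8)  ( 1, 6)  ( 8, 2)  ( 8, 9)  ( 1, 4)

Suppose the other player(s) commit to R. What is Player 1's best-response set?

BR_1 = {A,D}

u_1(A vs R) = 8
u_1(B vs R) = 5
u_1(C vs R) = 7
u_1(D vs R) = 8
max payoff 8 at {A,D}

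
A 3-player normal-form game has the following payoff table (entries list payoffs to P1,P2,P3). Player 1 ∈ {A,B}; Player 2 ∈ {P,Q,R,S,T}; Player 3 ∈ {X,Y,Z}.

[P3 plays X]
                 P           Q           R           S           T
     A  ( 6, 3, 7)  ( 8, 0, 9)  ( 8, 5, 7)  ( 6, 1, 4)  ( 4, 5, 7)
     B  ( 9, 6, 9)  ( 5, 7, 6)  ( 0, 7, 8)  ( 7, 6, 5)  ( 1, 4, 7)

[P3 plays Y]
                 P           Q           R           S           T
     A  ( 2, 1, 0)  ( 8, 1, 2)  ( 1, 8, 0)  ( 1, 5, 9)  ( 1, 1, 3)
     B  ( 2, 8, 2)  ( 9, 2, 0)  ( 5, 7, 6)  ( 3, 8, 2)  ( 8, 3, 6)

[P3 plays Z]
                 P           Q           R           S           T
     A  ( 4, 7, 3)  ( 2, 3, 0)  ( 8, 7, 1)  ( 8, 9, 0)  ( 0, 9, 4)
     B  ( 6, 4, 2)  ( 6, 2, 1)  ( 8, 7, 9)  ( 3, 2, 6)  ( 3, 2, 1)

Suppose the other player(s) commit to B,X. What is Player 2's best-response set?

argmax u_2 = {Q,R}

u_2(P vs B,X) = 6
u_2(Q vs B,X) = 7
u_2(R vs B,X) = 7
u_2(S vs B,X) = 6
u_2(T vs B,X) = 4
max payoff 7 at {Q,R}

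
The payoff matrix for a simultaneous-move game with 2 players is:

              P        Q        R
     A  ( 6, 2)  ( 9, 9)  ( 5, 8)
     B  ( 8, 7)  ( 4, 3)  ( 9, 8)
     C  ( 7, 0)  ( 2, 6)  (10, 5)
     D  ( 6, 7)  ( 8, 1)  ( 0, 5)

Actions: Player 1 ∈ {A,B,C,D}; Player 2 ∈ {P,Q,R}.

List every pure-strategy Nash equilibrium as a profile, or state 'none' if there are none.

(A,P): not NE [P1→B gives 8>6; P2→Q gives 9>2]
(A,Q): NE
(A,R): not NE [P1→C gives 10>5; P2→Q gives 9>8]
(B,P): not NE [P2→R gives 8>7]
(B,Q): not NE [P1→A gives 9>4; P2→R gives 8>3]
(B,R): not NE [P1→C gives 10>9]
(C,P): not NE [P1→B gives 8>7; P2→Q gives 6>0]
(C,Q): not NE [P1→A gives 9>2]
(C,R): not NE [P2→Q gives 6>5]
(D,P): not NE [P1→B gives 8>6]
(D,Q): not NE [P1→A gives 9>8; P2→P gives 7>1]
(D,R): not NE [P1→C gives 10>0; P2→P gives 7>5]

PSNE = {(A,Q)}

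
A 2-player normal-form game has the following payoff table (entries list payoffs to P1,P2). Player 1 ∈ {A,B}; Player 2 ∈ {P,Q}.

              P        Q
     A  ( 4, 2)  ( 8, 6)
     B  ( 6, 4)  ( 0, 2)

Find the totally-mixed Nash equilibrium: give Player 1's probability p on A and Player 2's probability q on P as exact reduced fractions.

P1 mixes 1/3 on A; P2 mixes 4/5 on P

P1 indiff ⇒ q·4+(1-q)·8 = q·6+(1-q)·0 ⇒ q(-2) = (1-q)(-8) ⇒ q = 4/5
P2 indiff ⇒ p·2+(1-p)·4 = p·6+(1-p)·2 ⇒ p(-4) = (1-p)(-2) ⇒ p = 1/3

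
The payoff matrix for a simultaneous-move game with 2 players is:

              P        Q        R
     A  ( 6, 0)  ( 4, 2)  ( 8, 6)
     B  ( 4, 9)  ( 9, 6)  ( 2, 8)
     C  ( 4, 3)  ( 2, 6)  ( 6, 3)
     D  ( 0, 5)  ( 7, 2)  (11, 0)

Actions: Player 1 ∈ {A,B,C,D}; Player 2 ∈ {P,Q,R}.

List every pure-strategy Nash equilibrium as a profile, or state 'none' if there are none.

(A,P): not NE [P2→R gives 6>0]
(A,Q): not NE [P1→B gives 9>4; P2→R gives 6>2]
(A,R): not NE [P1→D gives 11>8]
(B,P): not NE [P1→A gives 6>4]
(B,Q): not NE [P2→P gives 9>6]
(B,R): not NE [P1→D gives 11>2; P2→P gives 9>8]
(C,P): not NE [P1→A gives 6>4; P2→Q gives 6>3]
(C,Q): not NE [P1→B gives 9>2]
(C,R): not NE [P1→D gives 11>6; P2→Q gives 6>3]
(D,P): not NE [P1→A gives 6>0]
(D,Q): not NE [P1→B gives 9>7; P2→P gives 5>2]
(D,R): not NE [P2→P gives 5>0]

PSNE: ∅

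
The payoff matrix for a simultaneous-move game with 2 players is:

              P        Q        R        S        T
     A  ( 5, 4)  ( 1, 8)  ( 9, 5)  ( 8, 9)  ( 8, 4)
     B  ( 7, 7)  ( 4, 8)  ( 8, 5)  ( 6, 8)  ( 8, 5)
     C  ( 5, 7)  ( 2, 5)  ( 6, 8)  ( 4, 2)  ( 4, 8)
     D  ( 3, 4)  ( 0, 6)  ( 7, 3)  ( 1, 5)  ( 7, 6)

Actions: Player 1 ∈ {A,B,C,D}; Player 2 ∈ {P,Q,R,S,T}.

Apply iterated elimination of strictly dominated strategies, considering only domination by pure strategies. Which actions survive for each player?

IESDS → P1:{A,B} P2:{Q,S}

P1 drop C (B beats it: P:7>5 Q:4>2 R:8>6 S:6>4 T:8>4)
P1 drop D (A beats it: P:5>3 Q:1>0 R:9>7 S:8>1 T:8>7)
P2 drop P (Q beats it: A:8>4 B:8>7)
P2 drop R (Q beats it: A:8>5 B:8>5)
P2 drop T (Q beats it: A:8>4 B:8>5)
P1→{A,B} P2→{Q,S}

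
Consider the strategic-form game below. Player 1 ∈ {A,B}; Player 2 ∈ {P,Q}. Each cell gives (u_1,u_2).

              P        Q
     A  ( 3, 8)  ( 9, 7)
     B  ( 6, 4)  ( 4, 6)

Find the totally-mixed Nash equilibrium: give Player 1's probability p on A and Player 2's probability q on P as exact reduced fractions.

(p,q) = (2/3, 5/8)

P1 indiff ⇒ q·3+(1-q)·9 = q·6+(1-q)·4 ⇒ q(-3) = (1-q)(-5) ⇒ q = 5/8
P2 indiff ⇒ p·8+(1-p)·4 = p·7+(1-p)·6 ⇒ p(1) = (1-p)(2) ⇒ p = 2/3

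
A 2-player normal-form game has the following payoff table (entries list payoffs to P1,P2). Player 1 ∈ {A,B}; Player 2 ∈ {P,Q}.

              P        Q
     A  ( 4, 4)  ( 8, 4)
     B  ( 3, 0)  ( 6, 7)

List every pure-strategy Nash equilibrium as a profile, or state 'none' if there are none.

(A,P): NE
(A,Q): NE
(B,P): not NE [P1→A gives 4>3; P2→Q gives 7>0]
(B,Q): not NE [P1→A gives 8>6]

PSNE = {(A,P), (A,Q)}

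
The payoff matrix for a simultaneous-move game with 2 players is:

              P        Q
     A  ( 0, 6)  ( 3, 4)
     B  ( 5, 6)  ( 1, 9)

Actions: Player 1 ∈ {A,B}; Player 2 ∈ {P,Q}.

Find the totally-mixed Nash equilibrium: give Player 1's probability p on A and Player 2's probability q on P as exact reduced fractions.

P1 indiff ⇒ q·0+(1-q)·3 = q·5+(1-q)·1 ⇒ q(-5) = (1-q)(-2) ⇒ q = 2/7
P2 indiff ⇒ p·6+(1-p)·6 = p·4+(1-p)·9 ⇒ p(2) = (1-p)(3) ⇒ p = 3/5

P1 mixes 3/5 on A; P2 mixes 2/7 on P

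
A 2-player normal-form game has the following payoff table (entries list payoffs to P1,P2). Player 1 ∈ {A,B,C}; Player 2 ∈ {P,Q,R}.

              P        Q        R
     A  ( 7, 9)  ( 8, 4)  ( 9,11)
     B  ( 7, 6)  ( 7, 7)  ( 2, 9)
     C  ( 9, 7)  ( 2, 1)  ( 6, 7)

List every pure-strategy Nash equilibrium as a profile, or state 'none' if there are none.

(A,P): not NE [P1→C gives 9>7; P2→R gives 11>9]
(A,Q): not NE [P2→R gives 11>4]
(A,R): NE
(B,P): not NE [P1→C gives 9>7; P2→R gives 9>6]
(B,Q): not NE [P1→A gives 8>7; P2→R gives 9>7]
(B,R): not NE [P1→A gives 9>2]
(C,P): NE
(C,Q): not NE [P1→A gives 8>2; P2→R gives 7>1]
(C,R): not NE [P1→A gives 9>6]

Nash profiles: (A,R), (C,P)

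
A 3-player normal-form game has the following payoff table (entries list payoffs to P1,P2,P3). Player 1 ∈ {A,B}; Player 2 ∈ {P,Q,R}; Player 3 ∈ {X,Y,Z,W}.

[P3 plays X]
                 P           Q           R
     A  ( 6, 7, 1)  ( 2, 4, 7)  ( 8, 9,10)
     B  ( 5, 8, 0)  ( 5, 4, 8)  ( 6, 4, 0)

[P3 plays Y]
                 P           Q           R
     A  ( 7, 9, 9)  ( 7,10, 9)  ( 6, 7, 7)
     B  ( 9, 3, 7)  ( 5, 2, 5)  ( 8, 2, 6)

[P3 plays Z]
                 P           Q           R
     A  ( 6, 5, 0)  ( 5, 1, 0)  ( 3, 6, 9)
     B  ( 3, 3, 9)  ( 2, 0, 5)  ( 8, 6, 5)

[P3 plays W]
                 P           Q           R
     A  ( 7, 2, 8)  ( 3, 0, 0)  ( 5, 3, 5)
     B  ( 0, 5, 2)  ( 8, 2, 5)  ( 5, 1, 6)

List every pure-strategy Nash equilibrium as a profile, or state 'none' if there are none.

(A,P,X): not NE [P2→R gives 9>7; P3→Y gives 9>1]
(A,P,Y): not NE [P1→B gives 9>7; P2→Q gives 10>9]
(A,P,Z): not NE [P2→R gives 6>5; P3→Y gives 9>0]
(A,P,W): not NE [P2→R gives 3>2; P3→Y gives 9>8]
(A,Q,X): not NE [P1→B gives 5>2; P2→R gives 9>4; P3→Y gives 9>7]
(A,Q,Y): NE
(A,Q,Z): not NE [P2→R gives 6>1; P3→Y gives 9>0]
(A,Q,W): not NE [P1→B gives 8>3; P2→R gives 3>0; P3→Y gives 9>0]
(A,R,X): NE
(A,R,Y): not NE [P1→B gives 8>6; P2→Q gives 10>7; P3→X gives 10>7]
(A,R,Z): not NE [P1→B gives 8>3; P3→X gives 10>9]
(A,R,W): not NE [P3→X gives 10>5]
(B,P,X): not NE [P1→A gives 6>5; P3→Z gives 9>0]
(B,P,Y): not NE [P3→Z gives 9>7]
(B,P,Z): not NE [P1→A gives 6>3; P2→R gives 6>3]
(B,P,W): not NE [P1→A gives 7>0; P3→Z gives 9>2]
(B,Q,X): not NE [P2→P gives 8>4]
(B,Q,Y): not NE [P1→A gives 7>5; P2→P gives 3>2; P3→X gives 8>5]
(B,Q,Z): not NE [P1→A gives 5>2; P2→R gives 6>0; P3→X gives 8>5]
(B,Q,W): not NE [P2→P gives 5>2; P3→X gives 8>5]
(B,R,X): not NE [P1→A gives 8>6; P2→P gives 8>4; P3→W gives 6>0]
(B,R,Y): not NE [P2→P gives 3>2]
(B,R,Z): not NE [P3→W gives 6>5]
(B,R,W): not NE [P2→P gives 5>1]

Nash profiles: (A,Q,Y), (A,R,X)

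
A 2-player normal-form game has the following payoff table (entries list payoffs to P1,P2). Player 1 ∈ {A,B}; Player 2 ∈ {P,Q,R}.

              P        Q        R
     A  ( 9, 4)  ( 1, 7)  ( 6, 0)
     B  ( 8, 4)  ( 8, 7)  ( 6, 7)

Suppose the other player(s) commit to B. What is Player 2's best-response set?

P2 best: {Q,R}

u_2(P vs B) = 4
u_2(Q vs B) = 7
u_2(R vs B) = 7
max payoff 7 at {Q,R}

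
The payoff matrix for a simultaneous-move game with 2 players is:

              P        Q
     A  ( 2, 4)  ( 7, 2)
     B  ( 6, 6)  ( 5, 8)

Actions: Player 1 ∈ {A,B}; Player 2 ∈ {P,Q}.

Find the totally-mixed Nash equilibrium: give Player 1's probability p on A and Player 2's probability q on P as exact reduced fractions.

(p,q) = (1/2, 1/3)

P1 indiff ⇒ q·2+(1-q)·7 = q·6+(1-q)·5 ⇒ q(-4) = (1-q)(-2) ⇒ q = 1/3
P2 indiff ⇒ p·4+(1-p)·6 = p·2+(1-p)·8 ⇒ p(2) = (1-p)(2) ⇒ p = 1/2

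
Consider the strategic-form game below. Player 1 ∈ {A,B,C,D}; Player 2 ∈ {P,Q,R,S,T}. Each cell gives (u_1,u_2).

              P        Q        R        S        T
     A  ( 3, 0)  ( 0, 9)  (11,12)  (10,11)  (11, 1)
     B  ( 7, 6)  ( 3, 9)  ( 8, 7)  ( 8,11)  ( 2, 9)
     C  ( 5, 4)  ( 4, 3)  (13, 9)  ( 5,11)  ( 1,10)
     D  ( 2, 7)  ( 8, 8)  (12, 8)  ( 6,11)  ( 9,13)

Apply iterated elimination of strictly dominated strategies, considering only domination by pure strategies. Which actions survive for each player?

P2 drop P (R beats it: A:12>0 B:7>6 C:9>4 D:8>7)
P2 drop Q (S beats it: A:11>9 B:11>9 C:11>3 D:11>8)
P1 drop B (A beats it: R:11>8 S:10>8 T:11>2)
P1→{A,C,D} P2→{R,S,T}

Survivors P1:{A,C,D} P2:{R,S,T}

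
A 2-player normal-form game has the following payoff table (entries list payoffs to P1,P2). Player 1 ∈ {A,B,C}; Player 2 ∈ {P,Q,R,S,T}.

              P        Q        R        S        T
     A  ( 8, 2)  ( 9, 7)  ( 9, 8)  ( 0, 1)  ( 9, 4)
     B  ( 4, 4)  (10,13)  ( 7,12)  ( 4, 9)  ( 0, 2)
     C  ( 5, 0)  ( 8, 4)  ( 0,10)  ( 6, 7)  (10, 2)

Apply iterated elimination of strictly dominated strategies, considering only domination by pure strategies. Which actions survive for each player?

IESDS → P1:{A,B} P2:{Q,R}

P2 drop P (Q beats it: A:7>2 B:13>4 C:4>0)
P2 drop S (R beats it: A:8>1 B:12>9 C:10>7)
P2 drop T (Q beats it: A:7>4 B:13>2 C:4>2)
P1 drop C (A beats it: Q:9>8 R:9>0)
P1→{A,B} P2→{Q,R}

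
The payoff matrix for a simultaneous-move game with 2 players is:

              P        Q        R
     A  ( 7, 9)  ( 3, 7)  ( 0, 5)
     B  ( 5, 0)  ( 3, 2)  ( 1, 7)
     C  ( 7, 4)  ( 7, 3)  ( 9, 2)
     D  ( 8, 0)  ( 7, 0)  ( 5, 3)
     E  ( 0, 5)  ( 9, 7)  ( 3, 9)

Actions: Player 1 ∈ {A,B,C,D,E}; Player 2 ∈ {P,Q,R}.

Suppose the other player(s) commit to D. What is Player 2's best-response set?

BR_2 = {R}

u_2(P vs D) = 0
u_2(Q vs D) = 0
u_2(R vs D) = 3
max payoff 3 at {R}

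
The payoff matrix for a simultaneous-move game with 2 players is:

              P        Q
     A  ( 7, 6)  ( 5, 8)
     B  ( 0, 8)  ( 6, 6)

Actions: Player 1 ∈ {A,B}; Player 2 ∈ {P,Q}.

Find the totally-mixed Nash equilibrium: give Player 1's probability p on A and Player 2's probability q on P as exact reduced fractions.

(p,q) = (1/2, 1/8)

P1 indiff ⇒ q·7+(1-q)·5 = q·0+(1-q)·6 ⇒ q(7) = (1-q)(1) ⇒ q = 1/8
P2 indiff ⇒ p·6+(1-p)·8 = p·8+(1-p)·6 ⇒ p(-2) = (1-p)(-2) ⇒ p = 1/2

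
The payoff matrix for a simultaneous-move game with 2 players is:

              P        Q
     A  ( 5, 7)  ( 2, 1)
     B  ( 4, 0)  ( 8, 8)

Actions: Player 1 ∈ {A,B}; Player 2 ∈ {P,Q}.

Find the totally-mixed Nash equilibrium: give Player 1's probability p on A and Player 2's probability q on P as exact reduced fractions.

P1 mixes 4/7 on A; P2 mixes 6/7 on P

P1 indiff ⇒ q·5+(1-q)·2 = q·4+(1-q)·8 ⇒ q(1) = (1-q)(6) ⇒ q = 6/7
P2 indiff ⇒ p·7+(1-p)·0 = p·1+(1-p)·8 ⇒ p(6) = (1-p)(8) ⇒ p = 4/7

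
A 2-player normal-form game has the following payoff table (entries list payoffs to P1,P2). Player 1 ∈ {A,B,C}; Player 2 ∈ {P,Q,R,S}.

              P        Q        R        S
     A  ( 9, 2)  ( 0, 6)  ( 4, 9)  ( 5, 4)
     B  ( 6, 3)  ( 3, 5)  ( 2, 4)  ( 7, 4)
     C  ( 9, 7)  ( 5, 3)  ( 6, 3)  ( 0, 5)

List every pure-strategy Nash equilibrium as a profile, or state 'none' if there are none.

NE set: (C,P)

(A,P): not NE [P2→R gives 9>2]
(A,Q): not NE [P1→C gives 5>0; P2→R gives 9>6]
(A,R): not NE [P1→C gives 6>4]
(A,S): not NE [P1→B gives 7>5; P2→R gives 9>4]
(B,P): not NE [P1→C gives 9>6; P2→Q gives 5>3]
(B,Q): not NE [P1→C gives 5>3]
(B,R): not NE [P1→C gives 6>2; P2→Q gives 5>4]
(B,S): not NE [P2→Q gives 5>4]
(C,P): NE
(C,Q): not NE [P2→P gives 7>3]
(C,R): not NE [P2→P gives 7>3]
(C,S): not NE [P1→B gives 7>0; P2→P gives 7>5]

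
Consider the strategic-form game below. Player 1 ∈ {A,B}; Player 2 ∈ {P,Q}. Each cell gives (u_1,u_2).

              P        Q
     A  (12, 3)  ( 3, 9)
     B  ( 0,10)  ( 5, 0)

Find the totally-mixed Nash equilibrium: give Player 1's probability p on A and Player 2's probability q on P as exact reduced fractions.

P1 indiff ⇒ q·12+(1-q)·3 = q·0+(1-q)·5 ⇒ q(12) = (1-q)(2) ⇒ q = 1/7
P2 indiff ⇒ p·3+(1-p)·10 = p·9+(1-p)·0 ⇒ p(-6) = (1-p)(-10) ⇒ p = 5/8

p=5/8, q=1/7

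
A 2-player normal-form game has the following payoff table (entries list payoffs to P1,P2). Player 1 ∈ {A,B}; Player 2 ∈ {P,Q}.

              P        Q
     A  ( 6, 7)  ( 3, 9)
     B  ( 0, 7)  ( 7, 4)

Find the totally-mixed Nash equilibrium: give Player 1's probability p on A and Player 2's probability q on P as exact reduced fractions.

(p,q) = (3/5, 2/5)

P1 indiff ⇒ q·6+(1-q)·3 = q·0+(1-q)·7 ⇒ q(6) = (1-q)(4) ⇒ q = 2/5
P2 indiff ⇒ p·7+(1-p)·7 = p·9+(1-p)·4 ⇒ p(-2) = (1-p)(-3) ⇒ p = 3/5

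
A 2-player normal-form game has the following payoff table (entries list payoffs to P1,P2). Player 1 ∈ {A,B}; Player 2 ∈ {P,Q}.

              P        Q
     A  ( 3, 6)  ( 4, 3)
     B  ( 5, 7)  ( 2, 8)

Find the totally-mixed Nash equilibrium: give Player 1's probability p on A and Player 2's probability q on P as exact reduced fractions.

P1 indiff ⇒ q·3+(1-q)·4 = q·5+(1-q)·2 ⇒ q(-2) = (1-q)(-2) ⇒ q = 1/2
P2 indiff ⇒ p·6+(1-p)·7 = p·3+(1-p)·8 ⇒ p(3) = (1-p)(1) ⇒ p = 1/4

P1 mixes 1/4 on A; P2 mixes 1/2 on P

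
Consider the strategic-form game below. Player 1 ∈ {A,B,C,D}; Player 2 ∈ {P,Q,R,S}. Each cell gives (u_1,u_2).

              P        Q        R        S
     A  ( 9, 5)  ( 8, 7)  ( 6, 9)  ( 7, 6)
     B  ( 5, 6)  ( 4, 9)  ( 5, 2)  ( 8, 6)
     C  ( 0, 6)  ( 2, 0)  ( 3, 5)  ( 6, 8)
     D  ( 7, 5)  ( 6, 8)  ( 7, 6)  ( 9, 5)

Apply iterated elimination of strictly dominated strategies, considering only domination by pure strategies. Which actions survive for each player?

P1 drop B (D beats it: P:7>5 Q:6>4 R:7>5 S:9>8)
P1 drop C (A beats it: P:9>0 Q:8>2 R:6>3 S:7>6)
P2 drop P (Q beats it: A:7>5 D:8>5)
P2 drop S (Q beats it: A:7>6 D:8>5)
P1→{A,D} P2→{Q,R}

Survivors P1:{A,D} P2:{Q,R}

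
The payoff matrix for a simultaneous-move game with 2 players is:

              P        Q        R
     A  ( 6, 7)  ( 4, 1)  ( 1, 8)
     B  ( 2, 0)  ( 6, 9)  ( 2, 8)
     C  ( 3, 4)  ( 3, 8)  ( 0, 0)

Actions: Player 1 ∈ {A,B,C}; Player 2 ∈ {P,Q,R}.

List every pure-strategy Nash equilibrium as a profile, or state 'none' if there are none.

Nash profiles: (B,Q)

(A,P): not NE [P2→R gives 8>7]
(A,Q): not NE [P1→B gives 6>4; P2→R gives 8>1]
(A,R): not NE [P1→B gives 2>1]
(B,P): not NE [P1→A gives 6>2; P2→Q gives 9>0]
(B,Q): NE
(B,R): not NE [P2→Q gives 9>8]
(C,P): not NE [P1→A gives 6>3; P2→Q gives 8>4]
(C,Q): not NE [P1→B gives 6>3]
(C,R): not NE [P1→B gives 2>0; P2→Q gives 8>0]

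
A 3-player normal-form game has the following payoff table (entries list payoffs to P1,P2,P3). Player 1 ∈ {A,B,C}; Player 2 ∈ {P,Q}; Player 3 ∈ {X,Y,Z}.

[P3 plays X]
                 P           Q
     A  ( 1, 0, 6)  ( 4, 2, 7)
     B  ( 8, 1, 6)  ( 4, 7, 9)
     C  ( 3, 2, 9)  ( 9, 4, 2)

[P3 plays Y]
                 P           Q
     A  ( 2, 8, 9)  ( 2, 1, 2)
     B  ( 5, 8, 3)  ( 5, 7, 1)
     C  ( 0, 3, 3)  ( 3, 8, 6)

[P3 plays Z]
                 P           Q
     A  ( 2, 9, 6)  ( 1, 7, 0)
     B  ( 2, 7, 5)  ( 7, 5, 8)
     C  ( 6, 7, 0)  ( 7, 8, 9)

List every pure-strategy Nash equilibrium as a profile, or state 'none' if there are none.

PSNE = {(C,Q,Z)}

(A,P,X): not NE [P1→B gives 8>1; P2→Q gives 2>0; P3→Y gives 9>6]
(A,P,Y): not NE [P1→B gives 5>2]
(A,P,Z): not NE [P1→C gives 6>2; P3→Y gives 9>6]
(A,Q,X): not NE [P1→C gives 9>4]
(A,Q,Y): not NE [P1→B gives 5>2; P2→P gives 8>1; P3→X gives 7>2]
(A,Q,Z): not NE [P1→C gives 7>1; P2→P gives 9>7; P3→X gives 7>0]
(B,P,X): not NE [P2→Q gives 7>1]
(B,P,Y): not NE [P3→X gives 6>3]
(B,P,Z): not NE [P1→C gives 6>2; P3→X gives 6>5]
(B,Q,X): not NE [P1→C gives 9>4]
(B,Q,Y): not NE [P2→P gives 8>7; P3→X gives 9>1]
(B,Q,Z): not NE [P2→P gives 7>5; P3→X gives 9>8]
(C,P,X): not NE [P1→B gives 8>3; P2→Q gives 4>2]
(C,P,Y): not NE [P1→B gives 5>0; P2→Q gives 8>3; P3→X gives 9>3]
(C,P,Z): not NE [P2→Q gives 8>7; P3→X gives 9>0]
(C,Q,X): not NE [P3→Z gives 9>2]
(C,Q,Y): not NE [P1→B gives 5>3; P3→Z gives 9>6]
(C,Q,Z): NE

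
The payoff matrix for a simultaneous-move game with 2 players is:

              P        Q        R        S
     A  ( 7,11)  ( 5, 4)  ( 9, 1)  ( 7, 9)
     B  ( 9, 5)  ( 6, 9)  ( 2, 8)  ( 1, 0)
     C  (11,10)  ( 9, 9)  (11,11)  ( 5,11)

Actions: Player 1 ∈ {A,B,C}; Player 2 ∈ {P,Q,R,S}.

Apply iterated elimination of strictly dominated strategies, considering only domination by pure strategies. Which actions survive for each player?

P1 drop B (C beats it: P:11>9 Q:9>6 R:11>2 S:5>1)
P2 drop Q (P beats it: A:11>4 C:10>9)
P1→{A,C} P2→{P,R,S}

Remaining: P1:{A,C} P2:{P,R,S}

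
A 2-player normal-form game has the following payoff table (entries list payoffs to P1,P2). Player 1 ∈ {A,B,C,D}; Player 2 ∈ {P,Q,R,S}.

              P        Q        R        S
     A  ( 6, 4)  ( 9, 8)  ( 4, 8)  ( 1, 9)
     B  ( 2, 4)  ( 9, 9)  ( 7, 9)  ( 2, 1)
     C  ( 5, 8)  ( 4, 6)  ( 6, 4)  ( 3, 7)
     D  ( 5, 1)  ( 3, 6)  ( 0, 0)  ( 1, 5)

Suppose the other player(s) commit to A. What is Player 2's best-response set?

P2 best: {S}

u_2(P vs A) = 4
u_2(Q vs A) = 8
u_2(R vs A) = 8
u_2(S vs A) = 9
max payoff 9 at {S}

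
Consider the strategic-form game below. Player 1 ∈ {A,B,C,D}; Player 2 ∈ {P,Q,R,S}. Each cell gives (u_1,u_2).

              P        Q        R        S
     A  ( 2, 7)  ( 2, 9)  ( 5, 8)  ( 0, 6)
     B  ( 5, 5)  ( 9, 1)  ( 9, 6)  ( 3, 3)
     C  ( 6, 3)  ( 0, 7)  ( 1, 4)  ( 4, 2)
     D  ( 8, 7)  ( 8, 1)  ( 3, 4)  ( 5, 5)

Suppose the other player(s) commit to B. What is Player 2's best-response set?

u_2(P vs B) = 5
u_2(Q vs B) = 1
u_2(R vs B) = 6
u_2(S vs B) = 3
max payoff 6 at {R}

argmax u_2 = {R}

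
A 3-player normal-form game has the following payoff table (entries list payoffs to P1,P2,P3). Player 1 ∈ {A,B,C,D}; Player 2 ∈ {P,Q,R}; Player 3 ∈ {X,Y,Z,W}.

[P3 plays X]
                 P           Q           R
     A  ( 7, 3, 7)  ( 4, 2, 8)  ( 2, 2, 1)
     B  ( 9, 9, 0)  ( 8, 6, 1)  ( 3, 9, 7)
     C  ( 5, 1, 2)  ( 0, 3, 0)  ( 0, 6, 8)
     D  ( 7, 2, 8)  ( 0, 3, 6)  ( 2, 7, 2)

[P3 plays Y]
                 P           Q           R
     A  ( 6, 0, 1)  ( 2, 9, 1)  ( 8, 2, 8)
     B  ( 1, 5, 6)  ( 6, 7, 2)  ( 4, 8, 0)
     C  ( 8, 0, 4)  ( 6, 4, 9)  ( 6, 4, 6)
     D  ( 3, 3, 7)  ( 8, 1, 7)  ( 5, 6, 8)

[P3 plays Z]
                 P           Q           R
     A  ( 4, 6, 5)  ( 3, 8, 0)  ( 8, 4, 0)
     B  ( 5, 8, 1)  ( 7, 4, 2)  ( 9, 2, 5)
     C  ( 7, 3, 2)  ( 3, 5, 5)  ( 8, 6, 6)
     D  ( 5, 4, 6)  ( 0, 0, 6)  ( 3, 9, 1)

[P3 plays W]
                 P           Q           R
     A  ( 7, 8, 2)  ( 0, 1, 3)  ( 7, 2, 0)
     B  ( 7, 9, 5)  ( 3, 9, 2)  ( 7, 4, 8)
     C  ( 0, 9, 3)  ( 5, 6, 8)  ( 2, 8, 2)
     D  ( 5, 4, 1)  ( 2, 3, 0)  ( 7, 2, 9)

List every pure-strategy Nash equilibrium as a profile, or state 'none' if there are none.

No pure NE.

(A,P,X): not NE [P1→B gives 9>7]
(A,P,Y): not NE [P1→C gives 8>6; P2→Q gives 9>0; P3→X gives 7>1]
(A,P,Z): not NE [P1→C gives 7>4; P2→Q gives 8>6; P3→X gives 7>5]
(A,P,W): not NE [P3→X gives 7>2]
(A,Q,X): not NE [P1→B gives 8>4; P2→P gives 3>2]
(A,Q,Y): not NE [P1→D gives 8>2; P3→X gives 8>1]
(A,Q,Z): not NE [P1→B gives 7>3; P3→X gives 8>0]
(A,Q,W): not NE [P1→C gives 5>0; P2→P gives 8>1; P3→X gives 8>3]
(A,R,X): not NE [P1→B gives 3>2; P2→P gives 3>2; P3→Y gives 8>1]
(A,R,Y): not NE [P2→Q gives 9>2]
(A,R,Z): not NE [P1→B gives 9>8; P2→Q gives 8>4; P3→Y gives 8>0]
(A,R,W): not NE [P2→P gives 8>2; P3→Y gives 8>0]
(B,P,X): not NE [P3→Y gives 6>0]
(B,P,Y): not NE [P1→C gives 8>1; P2→R gives 8>5]
(B,P,Z): not NE [P1→C gives 7>5; P3→Y gives 6>1]
(B,P,W): not NE [P3→Y gives 6>5]
(B,Q,X): not NE [P2→R gives 9>6; P3→W gives 2>1]
(B,Q,Y): not NE [P1→D gives 8>6; P2→R gives 8>7]
(B,Q,Z): not NE [P2→P gives 8>4]
(B,Q,W): not NE [P1→C gives 5>3]
(B,R,X): not NE [P3→W gives 8>7]
(B,R,Y): not NE [P1→A gives 8>4; P3→W gives 8>0]
(B,R,Z): not NE [P2→P gives 8>2; P3→W gives 8>5]
(B,R,W): not NE [P2→Q gives 9>4]
(C,P,X): not NE [P1→B gives 9>5; P2→R gives 6>1; P3→Y gives 4>2]
(C,P,Y): not NE [P2→R gives 4>0]
(C,P,Z): not NE [P2→R gives 6>3; P3→Y gives 4>2]
(C,P,W): not NE [P1→B gives 7>0; P3→Y gives 4>3]
(C,Q,X): not NE [P1→B gives 8>0; P2→R gives 6>3; P3→Y gives 9>0]
(C,Q,Y): not NE [P1→D gives 8>6]
(C,Q,Z): not NE [P1→B gives 7>3; P2→R gives 6>5; P3→Y gives 9>5]
(C,Q,W): not NE [P2→P gives 9>6; P3→Y gives 9>8]
(C,R,X): not NE [P1→B gives 3>0]
(C,R,Y): not NE [P1→A gives 8>6; P3→X gives 8>6]
(C,R,Z): not NE [P1→B gives 9>8; P3→X gives 8>6]
(C,R,W): not NE [P1→D gives 7>2; P2→P gives 9>8; P3→X gives 8>2]
(D,P,X): not NE [P1→B gives 9>7; P2→R gives 7>2]
(D,P,Y): not NE [P1→C gives 8>3; P2→R gives 6>3; P3→X gives 8>7]
(D,P,Z): not NE [P1→C gives 7>5; P2→R gives 9>4; P3→X gives 8>6]
(D,P,W): not NE [P1→B gives 7>5; P3→X gives 8>1]
(D,Q,X): not NE [P1→B gives 8>0; P2→R gives 7>3; P3→Y gives 7>6]
(D,Q,Y): not NE [P2→R gives 6>1]
(D,Q,Z): not NE [P1→B gives 7>0; P2→R gives 9>0; P3→Y gives 7>6]
(D,Q,W): not NE [P1→C gives 5>2; P2→P gives 4>3; P3→Y gives 7>0]
(D,R,X): not NE [P1→B gives 3>2; P3→W gives 9>2]
(D,R,Y): not NE [P1→A gives 8>5; P3→W gives 9>8]
(D,R,Z): not NE [P1→B gives 9>3; P3→W gives 9>1]
(D,R,W): not NE [P2→P gives 4>2]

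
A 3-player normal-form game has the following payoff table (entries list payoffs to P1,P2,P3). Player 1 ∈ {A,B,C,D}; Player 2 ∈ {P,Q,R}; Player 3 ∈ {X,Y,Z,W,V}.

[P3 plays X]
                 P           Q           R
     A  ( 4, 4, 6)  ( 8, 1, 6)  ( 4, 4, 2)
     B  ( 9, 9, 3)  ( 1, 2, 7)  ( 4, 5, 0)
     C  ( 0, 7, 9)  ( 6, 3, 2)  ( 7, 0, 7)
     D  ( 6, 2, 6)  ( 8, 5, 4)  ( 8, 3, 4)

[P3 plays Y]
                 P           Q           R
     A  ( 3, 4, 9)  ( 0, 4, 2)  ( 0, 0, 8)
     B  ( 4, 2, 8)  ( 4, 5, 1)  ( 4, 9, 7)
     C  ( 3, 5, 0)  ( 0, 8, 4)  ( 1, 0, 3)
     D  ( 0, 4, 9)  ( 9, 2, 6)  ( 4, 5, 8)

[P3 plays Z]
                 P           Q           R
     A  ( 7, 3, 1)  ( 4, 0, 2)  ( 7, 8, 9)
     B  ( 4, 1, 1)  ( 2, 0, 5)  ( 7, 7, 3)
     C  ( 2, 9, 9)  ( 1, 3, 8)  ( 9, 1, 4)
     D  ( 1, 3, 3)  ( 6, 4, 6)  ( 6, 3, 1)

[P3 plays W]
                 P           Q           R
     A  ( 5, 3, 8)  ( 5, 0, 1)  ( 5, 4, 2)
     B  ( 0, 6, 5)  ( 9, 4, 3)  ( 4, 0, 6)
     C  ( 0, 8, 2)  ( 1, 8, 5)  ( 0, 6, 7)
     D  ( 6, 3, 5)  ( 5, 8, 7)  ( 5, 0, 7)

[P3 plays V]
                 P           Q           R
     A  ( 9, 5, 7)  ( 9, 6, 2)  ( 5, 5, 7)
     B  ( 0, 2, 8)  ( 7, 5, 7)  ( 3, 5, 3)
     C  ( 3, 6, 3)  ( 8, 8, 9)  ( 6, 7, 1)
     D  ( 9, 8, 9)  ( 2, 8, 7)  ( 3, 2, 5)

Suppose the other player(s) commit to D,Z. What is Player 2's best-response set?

BR_2 = {Q}

u_2(P vs D,Z) = 3
u_2(Q vs D,Z) = 4
u_2(R vs D,Z) = 3
max payoff 4 at {Q}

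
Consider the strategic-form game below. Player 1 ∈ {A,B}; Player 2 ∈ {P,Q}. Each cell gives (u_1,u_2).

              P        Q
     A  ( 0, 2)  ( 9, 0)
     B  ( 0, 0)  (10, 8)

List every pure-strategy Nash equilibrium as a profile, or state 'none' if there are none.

(A,P): NE
(A,Q): not NE [P1→B gives 10>9; P2→P gives 2>0]
(B,P): not NE [P2→Q gives 8>0]
(B,Q): NE

NE set: (A,P), (B,Q)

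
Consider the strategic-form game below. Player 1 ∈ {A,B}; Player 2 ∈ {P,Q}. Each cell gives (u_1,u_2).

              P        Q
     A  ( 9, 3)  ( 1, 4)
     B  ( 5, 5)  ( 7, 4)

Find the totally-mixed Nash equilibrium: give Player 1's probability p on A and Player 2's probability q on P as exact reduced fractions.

(p,q) = (1/2, 3/5)

P1 indiff ⇒ q·9+(1-q)·1 = q·5+(1-q)·7 ⇒ q(4) = (1-q)(6) ⇒ q = 3/5
P2 indiff ⇒ p·3+(1-p)·5 = p·4+(1-p)·4 ⇒ p(-1) = (1-p)(-1) ⇒ p = 1/2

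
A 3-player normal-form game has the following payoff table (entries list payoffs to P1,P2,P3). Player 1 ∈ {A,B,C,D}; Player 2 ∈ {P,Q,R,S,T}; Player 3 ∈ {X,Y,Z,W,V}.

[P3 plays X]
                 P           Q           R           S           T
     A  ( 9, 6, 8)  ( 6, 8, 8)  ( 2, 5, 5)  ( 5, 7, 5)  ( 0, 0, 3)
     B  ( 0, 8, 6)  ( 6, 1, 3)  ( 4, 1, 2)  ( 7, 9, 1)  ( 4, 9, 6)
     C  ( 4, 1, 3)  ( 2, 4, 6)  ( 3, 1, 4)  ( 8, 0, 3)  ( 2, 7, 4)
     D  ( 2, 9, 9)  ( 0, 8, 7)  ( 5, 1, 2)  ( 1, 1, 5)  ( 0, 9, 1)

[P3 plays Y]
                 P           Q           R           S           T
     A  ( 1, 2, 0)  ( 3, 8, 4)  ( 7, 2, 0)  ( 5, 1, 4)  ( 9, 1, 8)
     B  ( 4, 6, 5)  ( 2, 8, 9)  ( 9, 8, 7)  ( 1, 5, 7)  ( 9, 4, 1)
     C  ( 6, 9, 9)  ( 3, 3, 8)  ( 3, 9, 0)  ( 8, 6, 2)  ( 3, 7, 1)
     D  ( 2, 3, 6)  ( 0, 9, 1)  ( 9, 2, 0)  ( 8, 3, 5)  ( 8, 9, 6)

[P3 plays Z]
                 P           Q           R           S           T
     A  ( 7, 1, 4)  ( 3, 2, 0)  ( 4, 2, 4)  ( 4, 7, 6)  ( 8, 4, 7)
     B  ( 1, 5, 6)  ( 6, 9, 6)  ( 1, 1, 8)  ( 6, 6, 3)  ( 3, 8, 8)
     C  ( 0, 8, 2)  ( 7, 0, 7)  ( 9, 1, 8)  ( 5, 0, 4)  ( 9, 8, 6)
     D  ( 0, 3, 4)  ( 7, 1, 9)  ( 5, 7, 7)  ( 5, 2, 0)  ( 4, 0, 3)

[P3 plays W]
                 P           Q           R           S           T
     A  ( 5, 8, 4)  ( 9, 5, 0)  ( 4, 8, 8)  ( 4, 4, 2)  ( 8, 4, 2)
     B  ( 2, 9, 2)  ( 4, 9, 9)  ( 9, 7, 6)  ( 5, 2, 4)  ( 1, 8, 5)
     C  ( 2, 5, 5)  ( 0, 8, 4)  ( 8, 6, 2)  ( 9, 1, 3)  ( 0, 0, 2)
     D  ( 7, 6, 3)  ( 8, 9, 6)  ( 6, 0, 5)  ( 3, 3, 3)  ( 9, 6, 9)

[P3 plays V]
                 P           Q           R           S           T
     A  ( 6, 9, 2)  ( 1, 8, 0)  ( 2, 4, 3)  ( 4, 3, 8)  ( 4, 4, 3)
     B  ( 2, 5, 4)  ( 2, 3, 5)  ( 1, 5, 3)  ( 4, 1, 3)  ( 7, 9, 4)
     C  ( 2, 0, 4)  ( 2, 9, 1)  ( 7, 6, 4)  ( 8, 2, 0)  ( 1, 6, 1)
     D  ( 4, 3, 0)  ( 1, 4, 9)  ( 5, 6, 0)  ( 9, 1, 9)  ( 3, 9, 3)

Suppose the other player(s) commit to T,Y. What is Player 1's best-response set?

argmax u_1 = {A,B}

u_1(A vs T,Y) = 9
u_1(B vs T,Y) = 9
u_1(C vs T,Y) = 3
u_1(D vs T,Y) = 8
max payoff 9 at {A,B}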